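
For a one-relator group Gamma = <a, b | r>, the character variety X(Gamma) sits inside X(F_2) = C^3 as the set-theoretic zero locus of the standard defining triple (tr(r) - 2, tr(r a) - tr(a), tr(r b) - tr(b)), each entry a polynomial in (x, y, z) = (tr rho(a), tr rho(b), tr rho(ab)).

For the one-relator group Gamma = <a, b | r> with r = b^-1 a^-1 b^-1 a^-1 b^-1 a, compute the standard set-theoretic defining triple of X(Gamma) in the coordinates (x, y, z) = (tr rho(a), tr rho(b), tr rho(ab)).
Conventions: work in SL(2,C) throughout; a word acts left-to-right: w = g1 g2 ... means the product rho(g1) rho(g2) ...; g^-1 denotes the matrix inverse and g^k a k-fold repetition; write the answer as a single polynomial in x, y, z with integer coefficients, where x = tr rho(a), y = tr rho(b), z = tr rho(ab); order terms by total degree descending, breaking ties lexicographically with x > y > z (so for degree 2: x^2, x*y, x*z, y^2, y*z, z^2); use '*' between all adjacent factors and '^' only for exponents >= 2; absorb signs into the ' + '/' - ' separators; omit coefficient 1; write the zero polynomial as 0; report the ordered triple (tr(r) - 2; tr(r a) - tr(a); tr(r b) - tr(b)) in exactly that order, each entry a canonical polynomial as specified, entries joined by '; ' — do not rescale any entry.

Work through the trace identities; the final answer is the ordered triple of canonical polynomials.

trace(a^-1) = trace(a) = x
so trace(a^-1 b) = trace(b) trace(a) - trace(b a)  (eliminate a^-1) = x*y - z
so trace(a^-1 b^-1) = trace(a^-1) trace(b) - trace(a^-1 b)  (eliminate b^-1) = z
trace(b^-1 a^-1 b^-1) = trace(a^-1 b^-1) trace(b) - trace(a^-1)  (eliminate b^-1) = y*z - x
trace(a b a) = trace(a) trace(b a) - trace(b)  (reduce the a square) = x*z - y
trace(a b a b) = trace(b a) trace(b a) - trace(1)  (split on b) = z^2 - 2
so trace(b a b^-1 a) = trace(a b a) trace(b) - trace(a b a b)  (eliminate b^-1) = x*y*z - y^2 - z^2 + 2
reduce: trace(b a b^-1 a^-1) = trace(b a b^-1) trace(a) - trace(b a b^-1 a)  (eliminate a^-1) = -x*y*z + x^2 + y^2 + z^2 - 2
reduce: trace(a^-1 b a b^-1 a^-1) = trace(b a b^-1 a^-1) trace(a) - trace(b a b^-1)  (eliminate a^-1) = -x^2*y*z + x^3 + x*y^2 + x*z^2 - 3*x
so trace(b^2) = trace(b) trace(b) - trace(1)  (reduce the b square) = y^2 - 2
so trace(b^2 a b) = trace(b) trace(a b^2) - trace(a b)  (reduce the b square) = y^2*z - x*y - z
trace(b^2 a b a) = trace(b) trace(a b a b) - trace(a b a)  (reduce the b square) = y*z^2 - x*z - y
so trace(a^-1 b^2 a b) = trace(b^2 a b) trace(a) - trace(b^2 a b a)  (eliminate a^-1) = x*y^2*z - x^2*y - y*z^2 + y
reduce: trace(b a b^-1 a^-1 b) = trace(a^-1 b^2 a) trace(b) - trace(a^-1 b^2 a b)  (eliminate b^-1) = -x*y^2*z + x^2*y + y^3 + y*z^2 - 3*y
trace(a b a b a) = trace(a) trace(b a b a) - trace(b a b)  (reduce the a square) = x*z^2 - y*z - x
trace(a b a b a b) = trace(a b a b) trace(a b) - trace(b a)  (split on a) = z^3 - 3*z
trace(b a b a b^-1 a) = trace(a b a b a) trace(b) - trace(a b a b a b)  (eliminate b^-1) = x*y*z^2 - y^2*z - z^3 - x*y + 3*z
so trace(b a b^-1 a^-1 b a) = trace(b a b a b^-1) trace(a) - trace(b a b a b^-1 a)  (eliminate a^-1) = -x*y*z^2 + x^2*z + y^2*z + z^3 - 3*z
trace(a^-1 b a b^-1 a^-1 b) = trace(b a b^-1 a^-1 b) trace(a) - trace(b a b^-1 a^-1 b a)  (eliminate a^-1) = -x^2*y^2*z + x^3*y + x*y^3 + 2*x*y*z^2 - x^2*z - y^2*z - z^3 - 3*x*y + 3*z
trace(a b^-1 a^-1 b^-1 a^-1 b) = trace(a^-1 b a b^-1 a^-1) trace(b) - trace(a^-1 b a b^-1 a^-1 b)  (eliminate b^-1) = -x*y*z^2 + x^2*z + y^2*z + z^3 - 3*z
so trace(b^-1 a^-1 b^-1 a^-1 b^-1 a) = trace(a b^-1 a^-1 b^-1 a^-1) trace(b) - trace(a b^-1 a^-1 b^-1 a^-1 b)  (eliminate b^-1) = x*y*z^2 - x^2*z - z^3 - x*y + 3*z
so trace(a^2) = trace(a) trace(a) - trace(1) = x^2 - 2
trace(a^-2 b^-1 a^2 b) = trace(a^-1 b^-1 a^2 b) trace(a) - trace(a^-1 b^-1 a^2 b a) = -x^3*y*z + x^4 + x^2*y^2 + x^2*z^2 - 4*x^2 + 2
trace(a^-1 b^-1 a^2 b^-1 a^-1) = trace(a^-2 b^-1 a^2) trace(b) - trace(a^-2 b^-1 a^2 b) = x^3*y*z - x^4 - x^2*y^2 - x^2*z^2 + 4*x^2 + y^2 - 2
trace(b a^-1 b a) = trace(b a b) trace(a) - trace(b a b a) = x*y*z - x^2 - z^2 + 2
reduce: trace(a^2 b^2) = trace(a) trace(b^2 a) - trace(b^2) = x*y*z - x^2 - y^2 + 2
trace(b^2 a^2 b) = trace(b) trace(a^2 b^2) - trace(a^2 b) = x*y^2*z - x^2*y - y^3 - x*z + 3*y
so trace(b^2 a^2 b a) = trace(a) trace(b a b^2 a) - trace(b a b^2) = x*y*z^2 - x^2*z - y^2*z + z
reduce: trace(b a^2 b a^-1 b) = trace(b^2 a^2 b) trace(a) - trace(b^2 a^2 b a) = x^2*y^2*z - x^3*y - x*y^3 - x*y*z^2 + y^2*z + 3*x*y - z
so trace(b a b a^2 b) = trace(a) trace(b^2 a b a) - trace(b^2 a b) = x*y*z^2 - x^2*z - y^2*z + z
reduce: trace(b a b a^2 b a) = trace(a) trace(b a b a b a) - trace(b a b a b) = x*z^3 - y*z^2 - 2*x*z + y
trace(b a^2 b a^-1 b a) = trace(b a b a^2 b) trace(a) - trace(b a b a^2 b a) = x^2*y*z^2 - x^3*z - x*y^2*z - x*z^3 + y*z^2 + 3*x*z - y
trace(a^-1 b a^-1 b a^2 b) = trace(b a^2 b a^-1 b) trace(a) - trace(b a^2 b a^-1 b a) = x^3*y^2*z - x^4*y - x^2*y^3 - 2*x^2*y*z^2 + x^3*z + 2*x*y^2*z + x*z^3 + 3*x^2*y - y*z^2 - 4*x*z + y
so trace(a^2 b^-1 a^-1 b a^-1 b) = trace(a^-1 b a^-1 b a^2) trace(b) - trace(a^-1 b a^-1 b a^2 b) = -x^3*y^2*z + x^4*y + x^2*y^3 + 2*x^2*y*z^2 - x^3*z - x*y^2*z - x*z^3 - 4*x^2*y + 4*x*z + y
so trace(a^-1 b^-1 a^2 b^-1 a^-1 b) = trace(a^2 b^-1 a^-1 b a^-1) trace(b) - trace(a^2 b^-1 a^-1 b a^-1 b) = x^3*y^2*z - x^4*y - x^2*y^3 - 2*x^2*y*z^2 + x^3*z + x*z^3 + 5*x^2*y + y^3 + y*z^2 - 4*x*z - 3*y
trace(b^-1 a^-1 b^-1 a^-1 b^-1 a^2) = trace(a^-1 b^-1 a^2 b^-1 a^-1) trace(b) - trace(a^-1 b^-1 a^2 b^-1 a^-1 b) = x^2*y*z^2 - x^3*z - x*z^3 - x^2*y - y*z^2 + 4*x*z + y
assemble the triple (trace(r) - 2; trace(r a) - x; trace(r b) - y)

x*y*z^2 - x^2*z - z^3 - x*y + 3*z - 2; x^2*y*z^2 - x^3*z - x*z^3 - x^2*y - y*z^2 + 4*x*z - x + y; y*z - x - y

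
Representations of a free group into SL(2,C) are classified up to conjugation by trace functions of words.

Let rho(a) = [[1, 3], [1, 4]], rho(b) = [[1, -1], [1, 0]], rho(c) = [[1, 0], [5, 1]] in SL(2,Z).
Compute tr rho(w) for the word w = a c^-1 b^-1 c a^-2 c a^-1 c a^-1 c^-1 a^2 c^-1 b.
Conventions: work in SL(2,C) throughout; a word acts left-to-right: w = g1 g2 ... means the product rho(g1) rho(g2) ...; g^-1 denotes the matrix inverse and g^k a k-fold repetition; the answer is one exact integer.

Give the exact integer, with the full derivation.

-17311675

rho(a) = [[1, 3], [1, 4]]
... * rho(c^-1) = [[1, 0], [-5, 1]]  ->  [[-14, 3], [-19, 4]]
... * rho(b^-1) = [[0, 1], [-1, 1]]  ->  [[-3, -11], [-4, -15]]
... * rho(c) = [[1, 0], [5, 1]]  ->  [[-58, -11], [-79, -15]]
... * rho(a^-1) = [[4, -3], [-1, 1]]  ->  [[-221, 163], [-301, 222]]
... * rho(a^-1) = [[4, -3], [-1, 1]]  ->  [[-1047, 826], [-1426, 1125]]
... * rho(c) = [[1, 0], [5, 1]]  ->  [[3083, 826], [4199, 1125]]
... * rho(a^-1) = [[4, -3], [-1, 1]]  ->  [[11506, -8423], [15671, -11472]]
... * rho(c) = [[1, 0], [5, 1]]  ->  [[-30609, -8423], [-41689, -11472]]
... * rho(a^-1) = [[4, -3], [-1, 1]]  ->  [[-114013, 83404], [-155284, 113595]]
... * rho(c^-1) = [[1, 0], [-5, 1]]  ->  [[-531033, 83404], [-723259, 113595]]
... * rho(a) = [[1, 3], [1, 4]]  ->  [[-447629, -1259483], [-609664, -1715397]]
... * rho(a) = [[1, 3], [1, 4]]  ->  [[-1707112, -6380819], [-2325061, -8690580]]
... * rho(c^-1) = [[1, 0], [-5, 1]]  ->  [[30196983, -6380819], [41127839, -8690580]]
... * rho(b) = [[1, -1], [1, 0]]  ->  [[23816164, -30196983], [32437259, -41127839]]
tr = 23816164 + -41127839 = -17311675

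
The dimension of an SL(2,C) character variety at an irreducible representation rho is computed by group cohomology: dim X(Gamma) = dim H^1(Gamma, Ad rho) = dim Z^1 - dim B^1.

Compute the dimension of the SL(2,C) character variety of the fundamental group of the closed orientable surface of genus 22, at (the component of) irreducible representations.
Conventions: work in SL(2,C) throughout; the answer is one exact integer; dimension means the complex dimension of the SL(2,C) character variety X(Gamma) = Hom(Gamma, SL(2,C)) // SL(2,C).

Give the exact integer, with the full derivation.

126

Gamma = pi_1(Sigma_22) = < a_1, b_1, ..., a_22, b_22 | prod [a_i, b_i] > has 2g = 44 generators and 1 relator.
Before the relator condition, cocycle space has dim 3*44 = 132.
d_2 is surjective at irreducible rho (its cokernel H^2 is dual to H^0 = 0), so dim Z^1 = 132 - 3 = 129.
Coboundaries contribute dim B^1 = 3 (injective at irreducible rho).
dim X = dim H^1 = 129 - 3 = 126.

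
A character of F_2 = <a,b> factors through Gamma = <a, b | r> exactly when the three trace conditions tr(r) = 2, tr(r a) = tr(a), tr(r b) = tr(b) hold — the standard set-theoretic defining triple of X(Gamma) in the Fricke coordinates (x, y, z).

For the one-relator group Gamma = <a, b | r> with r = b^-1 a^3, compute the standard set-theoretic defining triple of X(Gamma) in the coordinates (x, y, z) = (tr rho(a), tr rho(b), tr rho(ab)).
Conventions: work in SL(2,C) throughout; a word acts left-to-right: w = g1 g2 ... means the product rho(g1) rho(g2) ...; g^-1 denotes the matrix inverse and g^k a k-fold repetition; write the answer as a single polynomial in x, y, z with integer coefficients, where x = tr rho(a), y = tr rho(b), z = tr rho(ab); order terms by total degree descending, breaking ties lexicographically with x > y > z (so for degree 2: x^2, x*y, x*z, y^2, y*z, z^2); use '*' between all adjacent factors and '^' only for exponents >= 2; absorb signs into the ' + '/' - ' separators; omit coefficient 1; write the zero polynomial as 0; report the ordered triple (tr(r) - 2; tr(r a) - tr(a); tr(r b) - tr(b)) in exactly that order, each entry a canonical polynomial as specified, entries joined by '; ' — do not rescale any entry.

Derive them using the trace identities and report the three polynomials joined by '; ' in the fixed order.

trace(a^2) = trace(a) * trace(a) - trace(1)   [square of a] = x^2 - 2
trace(a^3) = trace(a) * trace(a^2) - trace(a)   [square of a] = x^3 - 3*x
trace(b a^2) = trace(a) * trace(b a) - trace(b)   [square of a] = x*z - y
trace(a^3 b) = trace(a) * trace(b a^2) - trace(b a)   [square of a] = x^2*z - x*y - z
trace(b^-1 a^3) = trace(a^3) * trace(b) - trace(a^3 b)   [inverse elimination on b] = x^3*y - x^2*z - 2*x*y + z
trace(a^4) = trace(a) * trace(a^3) - trace(a^2) = x^4 - 4*x^2 + 2
trace(a^4 b) = trace(a) * trace(b a^3) - trace(b a^2) = x^3*z - x^2*y - 2*x*z + y
trace(b^-1 a^4) = trace(a^4) * trace(b) - trace(a^4 b) = x^4*y - x^3*z - 3*x^2*y + 2*x*z + y
assemble the triple (trace(r) - 2; trace(r a) - x; trace(r b) - y)

x^3*y - x^2*z - 2*x*y + z - 2; x^4*y - x^3*z - 3*x^2*y + 2*x*z - x + y; x^3 - 3*x - y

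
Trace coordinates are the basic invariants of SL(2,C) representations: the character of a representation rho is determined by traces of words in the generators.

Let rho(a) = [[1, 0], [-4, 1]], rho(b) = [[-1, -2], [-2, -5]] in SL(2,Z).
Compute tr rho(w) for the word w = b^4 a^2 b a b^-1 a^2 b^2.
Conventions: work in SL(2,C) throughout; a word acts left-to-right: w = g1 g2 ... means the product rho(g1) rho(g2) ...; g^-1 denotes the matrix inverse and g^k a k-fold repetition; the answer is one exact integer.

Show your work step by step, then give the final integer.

8936786

rho(b) = [[-1, -2], [-2, -5]]
... * rho(b) = [[-1, -2], [-2, -5]]  ->  [[5, 12], [12, 29]]
... * rho(b) = [[-1, -2], [-2, -5]]  ->  [[-29, -70], [-70, -169]]
... * rho(b) = [[-1, -2], [-2, -5]]  ->  [[169, 408], [408, 985]]
... * rho(a) = [[1, 0], [-4, 1]]  ->  [[-1463, 408], [-3532, 985]]
... * rho(a) = [[1, 0], [-4, 1]]  ->  [[-3095, 408], [-7472, 985]]
... * rho(b) = [[-1, -2], [-2, -5]]  ->  [[2279, 4150], [5502, 10019]]
... * rho(a) = [[1, 0], [-4, 1]]  ->  [[-14321, 4150], [-34574, 10019]]
... * rho(b^-1) = [[-5, 2], [2, -1]]  ->  [[79905, -32792], [192908, -79167]]
... * rho(a) = [[1, 0], [-4, 1]]  ->  [[211073, -32792], [509576, -79167]]
... * rho(a) = [[1, 0], [-4, 1]]  ->  [[342241, -32792], [826244, -79167]]
... * rho(b) = [[-1, -2], [-2, -5]]  ->  [[-276657, -520522], [-667910, -1256653]]
... * rho(b) = [[-1, -2], [-2, -5]]  ->  [[1317701, 3155924], [3181216, 7619085]]
tr = 1317701 + 7619085 = 8936786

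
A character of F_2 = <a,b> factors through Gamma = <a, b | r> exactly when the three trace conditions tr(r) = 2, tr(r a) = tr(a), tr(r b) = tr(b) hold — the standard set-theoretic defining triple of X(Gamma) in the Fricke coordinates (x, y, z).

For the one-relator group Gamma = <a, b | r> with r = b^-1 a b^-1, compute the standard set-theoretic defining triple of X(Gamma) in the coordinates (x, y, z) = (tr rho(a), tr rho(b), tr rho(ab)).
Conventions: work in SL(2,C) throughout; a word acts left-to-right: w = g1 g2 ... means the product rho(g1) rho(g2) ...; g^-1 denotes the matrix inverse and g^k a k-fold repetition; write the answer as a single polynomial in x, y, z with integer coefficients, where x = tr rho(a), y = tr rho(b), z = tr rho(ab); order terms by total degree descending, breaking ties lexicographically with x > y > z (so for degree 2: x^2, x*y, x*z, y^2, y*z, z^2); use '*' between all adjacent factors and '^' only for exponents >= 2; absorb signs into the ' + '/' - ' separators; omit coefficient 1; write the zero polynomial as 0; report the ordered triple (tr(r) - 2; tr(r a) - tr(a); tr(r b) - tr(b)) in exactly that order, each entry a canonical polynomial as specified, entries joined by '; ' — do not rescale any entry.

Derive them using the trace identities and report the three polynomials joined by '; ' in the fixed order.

so tr(a b^-1) = tr(a) tr(b) - tr(a b)  (eliminate b^-1) = x*y - z
tr(b^-1 a b^-1) = tr(a b^-1) tr(b) - tr(a)  (eliminate b^-1) = x*y^2 - y*z - x
reduce: tr(a^2) = tr(a) tr(a) - tr(1)   [square of a] = x^2 - 2
tr(a^2 b) = tr(a) tr(b a) - tr(b)   [square of a] = x*z - y
so tr(a b^-1 a) = tr(a^2) tr(b) - tr(a^2 b)   [inverse elimination on b] = x^2*y - x*z - y
reduce: tr(a b a b) = tr(b a) tr(b a) - tr(1)   [split at a repeated b] = z^2 - 2
tr(a b^-1 a b) = tr(a b a) tr(b) - tr(a b a b)   [inverse elimination on b] = x*y*z - y^2 - z^2 + 2
reduce: tr(b^-1 a b^-1 a) = tr(a b^-1 a) tr(b) - tr(a b^-1 a b)   [inverse elimination on b] = x^2*y^2 - 2*x*y*z + z^2 - 2
assemble the triple (tr(r) - 2; tr(r a) - x; tr(r b) - y)

x*y^2 - y*z - x - 2; x^2*y^2 - 2*x*y*z + z^2 - x - 2; x*y - y - z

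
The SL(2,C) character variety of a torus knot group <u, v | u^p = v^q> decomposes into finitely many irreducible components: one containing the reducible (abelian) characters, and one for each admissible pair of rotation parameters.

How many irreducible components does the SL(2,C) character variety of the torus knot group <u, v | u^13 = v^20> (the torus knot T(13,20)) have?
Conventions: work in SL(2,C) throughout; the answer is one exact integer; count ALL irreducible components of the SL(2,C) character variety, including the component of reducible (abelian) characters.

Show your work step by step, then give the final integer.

115

For T(13,20): irreducibility forces the central element u^13 = v^20 to one of +I, -I.
So on each irreducible component the traces are pinned: tr(u) = 2*cos(pi*alpha/13) with 1 <= alpha <= 12, tr(v) = 2*cos(pi*beta/20) with 1 <= beta <= 19.
Consistency of u^13 = (-1)^alpha I with v^20 = (-1)^beta I forces alpha = beta (mod 2).
Enumerate parity-matched pairs: 6*10 odd-odd plus 6*9 even-even gives 114.
components with irreducible characters: 114; plus the single component of reducible (abelian) characters: total 115.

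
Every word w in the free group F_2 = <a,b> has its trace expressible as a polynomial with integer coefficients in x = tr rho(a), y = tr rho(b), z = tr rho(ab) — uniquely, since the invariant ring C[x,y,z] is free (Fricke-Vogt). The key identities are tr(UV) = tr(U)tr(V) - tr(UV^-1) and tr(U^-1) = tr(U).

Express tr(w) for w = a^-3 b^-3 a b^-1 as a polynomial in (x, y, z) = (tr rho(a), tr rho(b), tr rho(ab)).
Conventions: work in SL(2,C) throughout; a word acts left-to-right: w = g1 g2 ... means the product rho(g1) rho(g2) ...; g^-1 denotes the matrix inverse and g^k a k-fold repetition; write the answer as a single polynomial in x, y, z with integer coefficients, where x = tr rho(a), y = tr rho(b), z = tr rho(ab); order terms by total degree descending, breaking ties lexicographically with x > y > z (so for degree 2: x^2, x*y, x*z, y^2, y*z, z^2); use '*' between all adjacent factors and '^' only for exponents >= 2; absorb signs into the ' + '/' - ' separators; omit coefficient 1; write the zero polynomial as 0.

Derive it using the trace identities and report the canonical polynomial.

x^3*y^3*z - x^4*y^2 - x^2*y^4 - x^2*y^2*z^2 - x^3*y*z + x^4 + 5*x^2*y^2 + x^2*z^2 + y^2*z^2 - x*y*z - 4*x^2 - y^2 - z^2 + 2

reduce: tr(b^-1 a) = tr(a)*tr(b) - tr(a b)   [inverse elimination on b] = x*y - z
reduce: tr(b^-1 a b^-1) = tr(b^-1 a)*tr(b) - tr(b^-1 a b)   [inverse elimination on b] = x*y^2 - y*z - x
tr(a^2) = tr(a)*tr(a) - tr(1)   [square of a] = x^2 - 2
so tr(a^2 b) = tr(a)*tr(b a) - tr(b)   [square of a] = x*z - y
so tr(a b^-1 a) = tr(a^2)*tr(b) - tr(a^2 b)   [inverse elimination on b] = x^2*y - x*z - y
tr(a b a b) = tr(b a)*tr(b a) - tr(1)   [split at a repeated b] = z^2 - 2
tr(a b^-1 a b) = tr(a b a)*tr(b) - tr(a b a b)   [inverse elimination on b] = x*y*z - y^2 - z^2 + 2
tr(b^-1 a b^-1 a) = tr(a b^-1 a)*tr(b) - tr(a b^-1 a b)   [inverse elimination on b] = x^2*y^2 - 2*x*y*z + z^2 - 2
tr(b^-1 a b^-1 a^-1) = tr(b^-1 a b^-1)*tr(a) - tr(b^-1 a b^-1 a)   [inverse elimination on a] = x*y*z - x^2 - z^2 + 2
so tr(a^-1 b^-2 a b^-1) = tr(b^-1 a b^-1 a^-1)*tr(b) - tr(b^-1 a b^-1 a^-1 b)   [inverse elimination on b] = x*y^2*z - x^2*y - y*z^2 + y
tr(b^-2 a b^-1) = tr(a b^-2)*tr(b) - tr(a b^-1)   [inverse elimination on b] = x*y^3 - y^2*z - 2*x*y + z
so tr(b^-2 a b^-1 a^-2) = tr(a^-1 b^-2 a b^-1)*tr(a) - tr(a^-1 b^-2 a b^-1 a)   [inverse elimination on a] = x^2*y^2*z - x^3*y - x*y^3 - x*y*z^2 + y^2*z + 3*x*y - z
tr(b^-2 a b^-1 a^-3) = tr(b^-2 a b^-1 a^-2)*tr(a) - tr(b^-2 a b^-1 a^-1)   [inverse elimination on a] = x^3*y^2*z - x^4*y - x^2*y^3 - x^2*y*z^2 + 4*x^2*y + y*z^2 - x*z - y
tr(b a b) = tr(b)*tr(a b) - tr(a)   [square of b] = y*z - x
tr(a^-1 b a b a^-1) = tr(b a b a^-1)*tr(a) - tr(b a b)   [inverse elimination on a] = x^2*y*z - x^3 - x*z^2 - y*z + 3*x
so tr(a b a^-3 b) = tr(a^-1 b a b a^-1)*tr(a) - tr(a^-1 b a b)   [inverse elimination on a] = x^3*y*z - x^4 - x^2*z^2 - 2*x*y*z + 4*x^2 + z^2 - 2
so tr(a^-3 b^-1 a b) = tr(a b a^-3)*tr(b) - tr(a b a^-3 b)   [inverse elimination on b] = -x^3*y*z + x^4 + x^2*y^2 + x^2*z^2 + x*y*z - 4*x^2 - y^2 - z^2 + 2
reduce: tr(b^-1 a b^-1 a^-3) = tr(a^-3 b^-1 a)*tr(b) - tr(a^-3 b^-1 a b)   [inverse elimination on b] = x^3*y*z - x^4 - x^2*y^2 - x^2*z^2 + 4*x^2 + z^2 - 2
reduce: tr(a^-3 b^-3 a b^-1) = tr(b^-2 a b^-1 a^-3)*tr(b) - tr(b^-2 a b^-1 a^-3 b)   [inverse elimination on b] = x^3*y^3*z - x^4*y^2 - x^2*y^4 - x^2*y^2*z^2 - x^3*y*z + x^4 + 5*x^2*y^2 + x^2*z^2 + y^2*z^2 - x*y*z - 4*x^2 - y^2 - z^2 + 2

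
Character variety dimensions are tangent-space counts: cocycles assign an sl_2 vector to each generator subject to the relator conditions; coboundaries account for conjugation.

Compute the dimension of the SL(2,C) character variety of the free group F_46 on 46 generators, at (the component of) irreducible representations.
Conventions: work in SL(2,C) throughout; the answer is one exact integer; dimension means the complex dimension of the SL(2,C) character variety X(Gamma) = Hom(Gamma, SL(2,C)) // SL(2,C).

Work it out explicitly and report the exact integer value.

Gamma = F_46 has 46 generators and no relators.
A cocycle picks one sl_2 vector per generator freely, giving dim Z^1 = 3*46 = 138.
dim B^1 = 3: the coboundary map is injective because an irreducible image has centralizer 0 in sl_2.
dim X = dim H^1 = dim Z^1 - dim B^1 = 138 - 3 = 135.

135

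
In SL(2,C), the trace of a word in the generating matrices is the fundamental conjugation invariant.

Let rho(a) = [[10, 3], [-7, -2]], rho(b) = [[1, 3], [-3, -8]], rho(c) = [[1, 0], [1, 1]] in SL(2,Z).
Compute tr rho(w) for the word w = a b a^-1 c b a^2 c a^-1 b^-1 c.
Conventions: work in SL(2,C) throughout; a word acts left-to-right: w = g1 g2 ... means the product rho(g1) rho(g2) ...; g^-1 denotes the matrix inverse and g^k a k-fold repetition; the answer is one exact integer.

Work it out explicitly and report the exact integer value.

rho(a) = [[10, 3], [-7, -2]]
... * rho(b) = [[1, 3], [-3, -8]]  ->  [[1, 6], [-1, -5]]
... * rho(a^-1) = [[-2, -3], [7, 10]]  ->  [[40, 57], [-33, -47]]
... * rho(c) = [[1, 0], [1, 1]]  ->  [[97, 57], [-80, -47]]
... * rho(b) = [[1, 3], [-3, -8]]  ->  [[-74, -165], [61, 136]]
... * rho(a) = [[10, 3], [-7, -2]]  ->  [[415, 108], [-342, -89]]
... * rho(a) = [[10, 3], [-7, -2]]  ->  [[3394, 1029], [-2797, -848]]
... * rho(c) = [[1, 0], [1, 1]]  ->  [[4423, 1029], [-3645, -848]]
... * rho(a^-1) = [[-2, -3], [7, 10]]  ->  [[-1643, -2979], [1354, 2455]]
... * rho(b^-1) = [[-8, -3], [3, 1]]  ->  [[4207, 1950], [-3467, -1607]]
... * rho(c) = [[1, 0], [1, 1]]  ->  [[6157, 1950], [-5074, -1607]]
tr = 6157 + -1607 = 4550

4550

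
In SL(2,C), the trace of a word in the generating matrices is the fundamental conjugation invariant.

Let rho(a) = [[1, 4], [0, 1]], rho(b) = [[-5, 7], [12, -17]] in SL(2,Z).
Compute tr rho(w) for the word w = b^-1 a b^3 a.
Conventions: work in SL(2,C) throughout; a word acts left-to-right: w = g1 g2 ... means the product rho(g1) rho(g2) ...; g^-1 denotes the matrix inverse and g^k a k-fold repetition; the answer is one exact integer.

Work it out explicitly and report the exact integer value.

-1114462

rho(b^-1) = [[-17, -7], [-12, -5]]
... * rho(a) = [[1, 4], [0, 1]]  ->  [[-17, -75], [-12, -53]]
... * rho(b) = [[-5, 7], [12, -17]]  ->  [[-815, 1156], [-576, 817]]
... * rho(b) = [[-5, 7], [12, -17]]  ->  [[17947, -25357], [12684, -17921]]
... * rho(b) = [[-5, 7], [12, -17]]  ->  [[-394019, 556698], [-278472, 393445]]
... * rho(a) = [[1, 4], [0, 1]]  ->  [[-394019, -1019378], [-278472, -720443]]
tr = -394019 + -720443 = -1114462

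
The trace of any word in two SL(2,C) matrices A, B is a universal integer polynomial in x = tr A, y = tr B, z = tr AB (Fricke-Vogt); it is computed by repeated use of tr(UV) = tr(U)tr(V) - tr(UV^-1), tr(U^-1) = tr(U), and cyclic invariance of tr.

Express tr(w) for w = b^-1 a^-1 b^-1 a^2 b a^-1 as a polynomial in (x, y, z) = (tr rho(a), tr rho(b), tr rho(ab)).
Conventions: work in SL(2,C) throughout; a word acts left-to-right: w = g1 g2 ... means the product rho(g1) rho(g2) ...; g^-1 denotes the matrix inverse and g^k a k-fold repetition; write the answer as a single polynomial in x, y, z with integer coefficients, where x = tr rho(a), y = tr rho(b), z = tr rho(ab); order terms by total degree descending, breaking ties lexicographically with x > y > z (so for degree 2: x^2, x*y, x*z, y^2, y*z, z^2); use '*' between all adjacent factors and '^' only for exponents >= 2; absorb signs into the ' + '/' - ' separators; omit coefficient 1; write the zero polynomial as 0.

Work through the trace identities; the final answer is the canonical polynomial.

tr(b^2 a) = tr(b) tr(a b) - tr(a)   [square of b] = y*z - x
tr(b^2) = tr(b) tr(b) - tr(1)   [square of b] = y^2 - 2
tr(b a^2 b) = tr(a) tr(b^2 a) - tr(b^2)   [square of a] = x*y*z - x^2 - y^2 + 2
tr(b a b a) = tr(a b) tr(a b) - tr(1)   [split at a repeated a] = z^2 - 2
tr(b a^2 b a) = tr(a) tr(b a b a) - tr(b a b)   [square of a] = x*z^2 - y*z - x
tr(b a^2 b a^-1) = tr(b a^2 b) tr(a) - tr(b a^2 b a)   [inverse elimination on a] = x^2*y*z - x^3 - x*y^2 - x*z^2 + y*z + 3*x
tr(a^2 b a^-2 b) = tr(b a^2 b a^-1) tr(a) - tr(b a^2 b)   [inverse elimination on a] = x^3*y*z - x^4 - x^2*y^2 - x^2*z^2 + 4*x^2 + y^2 - 2
tr(a^-1 b^-1 a^2 b a^-1) = tr(a^2 b a^-2) tr(b) - tr(a^2 b a^-2 b)   [inverse elimination on b] = -x^3*y*z + x^4 + x^2*y^2 + x^2*z^2 - 4*x^2 + 2
tr(a^2 b^2 a) = tr(a) tr(b^2 a^2) - tr(b^2 a)   [square of a] = x^2*y*z - x^3 - x*y^2 - y*z + 3*x
tr(b a^2) = tr(a) tr(b a) - tr(b)   [square of a] = x*z - y
tr(a b a^2) = tr(a) tr(b a^2) - tr(b a)   [square of a] = x^2*z - x*y - z
tr(a^2 b^2 a b) = tr(b) tr(a b a^2 b) - tr(a b a^2)   [square of b] = x*y*z^2 - x^2*z - y^2*z + z
tr(b a b^-1 a^2 b) = tr(a^2 b^2 a) tr(b) - tr(a^2 b^2 a b)   [inverse elimination on b] = x^2*y^2*z - x^3*y - x*y^3 - x*y*z^2 + x^2*z + 3*x*y - z
tr(a^2 b a b a) = tr(a) tr(b a b a^2) - tr(b a b a)   [square of a] = x^2*z^2 - x*y*z - x^2 - z^2 + 2
tr(b a b a b a) = tr(a b a b) tr(a b) - tr(b a)   [split at a repeated a] = z^3 - 3*z
tr(b a b a b) = tr(b) tr(a b a b) - tr(a b a)   [square of b] = y*z^2 - x*z - y
tr(a^2 b a b a b) = tr(a) tr(b a b a b a) - tr(b a b a b)   [square of a] = x*z^3 - y*z^2 - 2*x*z + y
tr(b a b^-1 a^2 b a) = tr(a^2 b a b a) tr(b) - tr(a^2 b a b a b)   [inverse elimination on b] = x^2*y*z^2 - x*y^2*z - x*z^3 - x^2*y + 2*x*z + y
tr(b^-1 a^2 b a^-1 b a) = tr(b a b^-1 a^2 b) tr(a) - tr(b a b^-1 a^2 b a)   [inverse elimination on a] = x^3*y^2*z - x^4*y - x^2*y^3 - 2*x^2*y*z^2 + x^3*z + x*y^2*z + x*z^3 + 4*x^2*y - 3*x*z - y
tr(a^-1 b^-1 a^2 b a^-1 b) = tr(b^-1 a^2 b a^-1 b) tr(a) - tr(b^-1 a^2 b a^-1 b a)   [inverse elimination on a] = -x^3*y^2*z + x^4*y + x^2*y^3 + 2*x^2*y*z^2 - x^3*z - x*y^2*z - x*z^3 - 4*x^2*y + 4*x*z + y
tr(b^-1 a^-1 b^-1 a^2 b a^-1) = tr(a^-1 b^-1 a^2 b a^-1) tr(b) - tr(a^-1 b^-1 a^2 b a^-1 b)   [inverse elimination on b] = -x^2*y*z^2 + x^3*z + x*y^2*z + x*z^3 - 4*x*z + y

-x^2*y*z^2 + x^3*z + x*y^2*z + x*z^3 - 4*x*z + y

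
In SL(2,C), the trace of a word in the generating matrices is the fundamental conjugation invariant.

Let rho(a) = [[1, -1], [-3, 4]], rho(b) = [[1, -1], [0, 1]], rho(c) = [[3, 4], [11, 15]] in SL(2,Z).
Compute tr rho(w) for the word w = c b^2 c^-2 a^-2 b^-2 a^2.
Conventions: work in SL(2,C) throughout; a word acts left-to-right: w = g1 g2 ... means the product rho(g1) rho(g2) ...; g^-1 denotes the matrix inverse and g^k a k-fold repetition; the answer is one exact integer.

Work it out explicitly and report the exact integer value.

rho(c) = [[3, 4], [11, 15]]
... * rho(b) = [[1, -1], [0, 1]]  ->  [[3, 1], [11, 4]]
... * rho(b) = [[1, -1], [0, 1]]  ->  [[3, -2], [11, -7]]
... * rho(c^-1) = [[15, -4], [-11, 3]]  ->  [[67, -18], [242, -65]]
... * rho(c^-1) = [[15, -4], [-11, 3]]  ->  [[1203, -322], [4345, -1163]]
... * rho(a^-1) = [[4, 1], [3, 1]]  ->  [[3846, 881], [13891, 3182]]
... * rho(a^-1) = [[4, 1], [3, 1]]  ->  [[18027, 4727], [65110, 17073]]
... * rho(b^-1) = [[1, 1], [0, 1]]  ->  [[18027, 22754], [65110, 82183]]
... * rho(b^-1) = [[1, 1], [0, 1]]  ->  [[18027, 40781], [65110, 147293]]
... * rho(a) = [[1, -1], [-3, 4]]  ->  [[-104316, 145097], [-376769, 524062]]
... * rho(a) = [[1, -1], [-3, 4]]  ->  [[-539607, 684704], [-1948955, 2473017]]
tr = -539607 + 2473017 = 1933410

1933410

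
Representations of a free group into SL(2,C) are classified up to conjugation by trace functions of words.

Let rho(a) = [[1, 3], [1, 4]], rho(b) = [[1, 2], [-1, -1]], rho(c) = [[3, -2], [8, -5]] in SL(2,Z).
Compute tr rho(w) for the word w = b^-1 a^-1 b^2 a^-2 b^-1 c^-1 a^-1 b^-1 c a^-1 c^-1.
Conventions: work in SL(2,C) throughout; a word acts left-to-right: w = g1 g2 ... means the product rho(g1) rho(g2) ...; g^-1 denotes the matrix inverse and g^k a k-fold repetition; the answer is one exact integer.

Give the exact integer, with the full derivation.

rho(b^-1) = [[-1, -2], [1, 1]]
... * rho(a^-1) = [[4, -3], [-1, 1]]  ->  [[-2, 1], [3, -2]]
... * rho(b) = [[1, 2], [-1, -1]]  ->  [[-3, -5], [5, 8]]
... * rho(b) = [[1, 2], [-1, -1]]  ->  [[2, -1], [-3, 2]]
... * rho(a^-1) = [[4, -3], [-1, 1]]  ->  [[9, -7], [-14, 11]]
... * rho(a^-1) = [[4, -3], [-1, 1]]  ->  [[43, -34], [-67, 53]]
... * rho(b^-1) = [[-1, -2], [1, 1]]  ->  [[-77, -120], [120, 187]]
... * rho(c^-1) = [[-5, 2], [-8, 3]]  ->  [[1345, -514], [-2096, 801]]
... * rho(a^-1) = [[4, -3], [-1, 1]]  ->  [[5894, -4549], [-9185, 7089]]
... * rho(b^-1) = [[-1, -2], [1, 1]]  ->  [[-10443, -16337], [16274, 25459]]
... * rho(c) = [[3, -2], [8, -5]]  ->  [[-162025, 102571], [252494, -159843]]
... * rho(a^-1) = [[4, -3], [-1, 1]]  ->  [[-750671, 588646], [1169819, -917325]]
... * rho(c^-1) = [[-5, 2], [-8, 3]]  ->  [[-955813, 264596], [1489505, -412337]]
tr = -955813 + -412337 = -1368150

-1368150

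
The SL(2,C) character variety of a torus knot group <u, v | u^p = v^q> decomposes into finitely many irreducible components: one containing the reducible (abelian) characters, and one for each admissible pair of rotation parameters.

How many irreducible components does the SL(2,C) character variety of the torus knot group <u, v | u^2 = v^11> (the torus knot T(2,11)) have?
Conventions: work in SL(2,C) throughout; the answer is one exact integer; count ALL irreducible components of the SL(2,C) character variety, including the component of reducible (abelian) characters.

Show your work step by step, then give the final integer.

For T(2,11): irreducibility forces the central element u^2 = v^11 to one of +I, -I.
So on each irreducible component the traces are pinned: tr(u) = 2*cos(pi*alpha/2) with 1 <= alpha <= 1, tr(v) = 2*cos(pi*beta/11) with 1 <= beta <= 10.
The two central values (-1)^alpha I and (-1)^beta I must be the same matrix, so alpha and beta share a parity.
Counting: 1 odd alphas x 5 odd betas + 0 even alphas x 5 even betas = 5 + 0 = 5.
That is 5 components of irreducible characters, and with the reducible (abelian) component the total is 6.

6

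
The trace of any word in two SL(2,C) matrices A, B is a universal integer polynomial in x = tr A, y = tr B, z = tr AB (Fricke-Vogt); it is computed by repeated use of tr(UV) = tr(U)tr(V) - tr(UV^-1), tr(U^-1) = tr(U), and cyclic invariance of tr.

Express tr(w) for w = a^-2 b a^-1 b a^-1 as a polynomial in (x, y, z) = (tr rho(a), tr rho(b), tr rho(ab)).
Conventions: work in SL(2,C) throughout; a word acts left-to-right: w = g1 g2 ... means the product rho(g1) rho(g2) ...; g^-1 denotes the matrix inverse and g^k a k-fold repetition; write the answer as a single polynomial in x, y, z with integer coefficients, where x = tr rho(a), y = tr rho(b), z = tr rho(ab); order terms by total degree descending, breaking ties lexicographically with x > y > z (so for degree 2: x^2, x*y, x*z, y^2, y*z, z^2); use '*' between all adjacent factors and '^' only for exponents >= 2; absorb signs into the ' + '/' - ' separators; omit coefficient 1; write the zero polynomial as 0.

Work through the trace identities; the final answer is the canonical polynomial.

trace(b^2) = trace(b)*trace(b) - trace(1) = y^2 - 2
trace(b^2 a) = trace(b)*trace(a b) - trace(a) = y*z - x
trace(b a^-1 b) = trace(b^2)*trace(a) - trace(b^2 a) = x*y^2 - y*z - x
trace(b a b a) = trace(a b)*trace(a b) - trace(1) = z^2 - 2
trace(b a^-1 b a) = trace(b a b)*trace(a) - trace(b a b a) = x*y*z - x^2 - z^2 + 2
trace(b a^-1 b a^-1) = trace(b a^-1 b)*trace(a) - trace(b a^-1 b a) = x^2*y^2 - 2*x*y*z + z^2 - 2
trace(a^-2 b a^-1 b) = trace(b a^-1 b a^-1)*trace(a) - trace(b a^-1 b) = x^3*y^2 - 2*x^2*y*z - x*y^2 + x*z^2 + y*z - x
trace(a^-2 b a^-1 b a^-1) = trace(a^-2 b a^-1 b)*trace(a) - trace(a^-2 b a^-1 b a) = x^4*y^2 - 2*x^3*y*z - 2*x^2*y^2 + x^2*z^2 + 3*x*y*z - x^2 - z^2 + 2

x^4*y^2 - 2*x^3*y*z - 2*x^2*y^2 + x^2*z^2 + 3*x*y*z - x^2 - z^2 + 2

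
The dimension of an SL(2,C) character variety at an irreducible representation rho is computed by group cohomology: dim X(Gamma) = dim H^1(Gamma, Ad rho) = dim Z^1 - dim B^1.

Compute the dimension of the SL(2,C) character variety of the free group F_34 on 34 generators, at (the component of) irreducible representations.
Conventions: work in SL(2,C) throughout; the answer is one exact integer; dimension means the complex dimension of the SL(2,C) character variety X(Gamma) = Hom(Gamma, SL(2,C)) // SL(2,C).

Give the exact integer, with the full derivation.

Gamma = F_34 has 34 generators and no relators.
So Z^1 = (sl_2)^34 in full: dim Z^1 = 102.
Irreducibility makes the coboundary map sl_2 -> Z^1 injective (trivial centralizer), so dim B^1 = 3.
Therefore dim X = 102 - 3 = 99.

99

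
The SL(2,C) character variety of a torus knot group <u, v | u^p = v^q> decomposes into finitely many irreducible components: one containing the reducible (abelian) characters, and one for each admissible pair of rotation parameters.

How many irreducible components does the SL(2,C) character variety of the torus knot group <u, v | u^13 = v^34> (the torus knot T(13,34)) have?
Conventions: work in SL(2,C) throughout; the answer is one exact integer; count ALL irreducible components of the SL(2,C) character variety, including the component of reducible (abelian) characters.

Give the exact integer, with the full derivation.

In the torus knot group T(13,34), u^13 = v^34 is central, so an irreducible representation sends it to +I or -I (Schur).
So on each irreducible component the traces are pinned: tr(u) = 2*cos(pi*alpha/13) with 1 <= alpha <= 12, tr(v) = 2*cos(pi*beta/34) with 1 <= beta <= 33.
Consistency of u^13 = (-1)^alpha I with v^34 = (-1)^beta I forces alpha = beta (mod 2).
Enumerate parity-matched pairs: 6*17 odd-odd plus 6*16 even-even gives 198.
That is 198 components of irreducible characters, and with the reducible (abelian) component the total is 199.

199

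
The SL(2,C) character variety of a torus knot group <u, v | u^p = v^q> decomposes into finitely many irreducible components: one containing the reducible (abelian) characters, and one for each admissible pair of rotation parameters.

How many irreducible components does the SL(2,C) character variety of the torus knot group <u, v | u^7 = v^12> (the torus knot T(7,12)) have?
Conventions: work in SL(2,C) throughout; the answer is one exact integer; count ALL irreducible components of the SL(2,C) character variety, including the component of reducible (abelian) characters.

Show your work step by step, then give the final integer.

34

In the torus knot group T(7,12), u^7 = v^12 is central, so an irreducible representation sends it to +I or -I (Schur).
This locks tr(u) to 2*cos(pi*alpha/7), alpha in 1..6, and tr(v) to 2*cos(pi*beta/12), beta in 1..11, on each component of irreducible characters.
u^7 = (-1)^alpha I and v^12 = (-1)^beta I must agree, so alpha and beta have equal parity.
Counting: 3 odd alphas x 6 odd betas + 3 even alphas x 5 even betas = 18 + 15 = 33.
components with irreducible characters: 33; plus the single component of reducible (abelian) characters: total 34.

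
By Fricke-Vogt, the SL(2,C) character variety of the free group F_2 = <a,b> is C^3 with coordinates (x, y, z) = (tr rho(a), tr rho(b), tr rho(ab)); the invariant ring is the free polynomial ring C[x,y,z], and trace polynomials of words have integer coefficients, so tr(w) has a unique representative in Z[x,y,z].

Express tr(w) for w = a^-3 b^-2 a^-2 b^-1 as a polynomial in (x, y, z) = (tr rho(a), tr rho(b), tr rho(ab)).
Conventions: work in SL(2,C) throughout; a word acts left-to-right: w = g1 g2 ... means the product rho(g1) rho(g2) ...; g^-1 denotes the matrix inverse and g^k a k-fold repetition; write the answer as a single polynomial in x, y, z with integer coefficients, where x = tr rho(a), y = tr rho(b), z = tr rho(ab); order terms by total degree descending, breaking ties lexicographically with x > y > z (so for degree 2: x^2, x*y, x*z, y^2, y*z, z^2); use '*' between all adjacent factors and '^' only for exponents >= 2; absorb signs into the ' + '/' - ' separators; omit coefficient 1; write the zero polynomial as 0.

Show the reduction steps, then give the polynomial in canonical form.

x^3*y*z^2 - x^4*z - 2*x^2*y^2*z + x^3*y + x*y^3 - x*y*z^2 + 3*x^2*z + y^2*z - 3*x*y - z

and tr(a^-1) = tr(a) = x
tr(a^-2) = tr(a^-1)*tr(a) - tr(1)  (eliminate a^-1) = x^2 - 2
tr(b a^-1) = tr(b)*tr(a) - tr(b a)  (eliminate a^-1) = x*y - z
tr(a^-2 b) = tr(b a^-1)*tr(a) - tr(b)  (eliminate a^-1) = x^2*y - x*z - y
tr(b^-1 a^-2) = tr(a^-2)*tr(b) - tr(a^-2 b)  (eliminate b^-1) = x*z - y
and tr(a^-1 b^-2 a^-1) = tr(b^-1 a^-2)*tr(b) - tr(b^-1 a^-2 b)  (eliminate b^-1) = x*y*z - x^2 - y^2 + 2
tr(a^-1 b^-2) = tr(b^-1 a^-1)*tr(b) - tr(b^-1 a^-1 b)  (eliminate b^-1) = y*z - x
tr(a^-1 b^-2 a^-2) = tr(a^-1 b^-2 a^-1)*tr(a) - tr(a^-1 b^-2)  (eliminate a^-1) = x^2*y*z - x^3 - x*y^2 - y*z + 3*x
next, tr(a^-3 b^-2 a^-1) = tr(a^-1 b^-2 a^-2)*tr(a) - tr(a^-1 b^-2 a^-1)  (eliminate a^-1) = x^3*y*z - x^4 - x^2*y^2 - 2*x*y*z + 4*x^2 + y^2 - 2
and tr(a^-3 b^-2 a^-2) = tr(a^-3 b^-2 a^-1)*tr(a) - tr(a^-3 b^-2)  (eliminate a^-1) = x^4*y*z - x^5 - x^3*y^2 - 3*x^2*y*z + 5*x^3 + 2*x*y^2 + y*z - 5*x
tr(b^2) = tr(b)*tr(b) - tr(1)  (reduce the b square) = y^2 - 2
tr(b a^-1 b) = tr(b^2)*tr(a) - tr(b^2 a)  (eliminate a^-1) = x*y^2 - y*z - x
next, tr(b a b a) = tr(a b)*tr(a b) - tr(1)  (split on a) = z^2 - 2
tr(b a^-1 b a) = tr(b a b)*tr(a) - tr(b a b a)  (eliminate a^-1) = x*y*z - x^2 - z^2 + 2
tr(a^-1 b a^-1 b) = tr(b a^-1 b)*tr(a) - tr(b a^-1 b a)  (eliminate a^-1) = x^2*y^2 - 2*x*y*z + z^2 - 2
and tr(b^-1 a^-1 b a^-1) = tr(a^-1 b a^-1)*tr(b) - tr(a^-1 b a^-1 b)  (eliminate b^-1) = x*y*z - y^2 - z^2 + 2
tr(b a^-1 b^-2 a^-1) = tr(b^-1 a^-1 b a^-1)*tr(b) - tr(b^-1 a^-1 b a^-1 b)  (eliminate b^-1) = x*y^2*z - x^2*y - y^3 - y*z^2 + x*z + 3*y
next, tr(b^-2 a^-2 b a^-1) = tr(b a^-1 b^-2 a^-1)*tr(a) - tr(b a^-1 b^-2)  (eliminate a^-1) = x^2*y^2*z - x^3*y - x*y^3 - x*y*z^2 + x^2*z + 3*x*y - z
next, tr(a^-2 b^-2 a^-2 b) = tr(b^-2 a^-2 b a^-1)*tr(a) - tr(b^-2 a^-2 b)  (eliminate a^-1) = x^3*y^2*z - x^4*y - x^2*y^3 - x^2*y*z^2 + x^3*z + 3*x^2*y - 2*x*z + y
tr(a^-3 b^-2 a^-2 b) = tr(a^-2 b^-2 a^-2 b)*tr(a) - tr(a^-2 b^-2 a^-2 b a)  (eliminate a^-1) = x^4*y^2*z - x^5*y - x^3*y^3 - x^3*y*z^2 + x^4*z - x^2*y^2*z + 4*x^3*y + x*y^3 + x*y*z^2 - 3*x^2*z - 2*x*y + z
tr(a^-3 b^-2 a^-2 b^-1) = tr(a^-3 b^-2 a^-2)*tr(b) - tr(a^-3 b^-2 a^-2 b)  (eliminate b^-1) = x^3*y*z^2 - x^4*z - 2*x^2*y^2*z + x^3*y + x*y^3 - x*y*z^2 + 3*x^2*z + y^2*z - 3*x*y - z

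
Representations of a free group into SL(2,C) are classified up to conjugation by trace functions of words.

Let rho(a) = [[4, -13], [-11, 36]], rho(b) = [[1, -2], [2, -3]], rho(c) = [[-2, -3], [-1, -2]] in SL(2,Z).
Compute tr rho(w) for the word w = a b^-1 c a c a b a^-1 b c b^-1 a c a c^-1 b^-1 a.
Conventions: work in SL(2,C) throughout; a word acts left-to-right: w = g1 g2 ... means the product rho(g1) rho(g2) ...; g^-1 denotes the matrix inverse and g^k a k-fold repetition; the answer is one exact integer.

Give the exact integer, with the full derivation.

rho(a) = [[4, -13], [-11, 36]]
... * rho(b^-1) = [[-3, 2], [-2, 1]]  ->  [[14, -5], [-39, 14]]
... * rho(c) = [[-2, -3], [-1, -2]]  ->  [[-23, -32], [64, 89]]
... * rho(a) = [[4, -13], [-11, 36]]  ->  [[260, -853], [-723, 2372]]
... * rho(c) = [[-2, -3], [-1, -2]]  ->  [[333, 926], [-926, -2575]]
... * rho(a) = [[4, -13], [-11, 36]]  ->  [[-8854, 29007], [24621, -80662]]
... * rho(b) = [[1, -2], [2, -3]]  ->  [[49160, -69313], [-136703, 192744]]
... * rho(a^-1) = [[36, 13], [11, 4]]  ->  [[1007317, 361828], [-2801124, -1006163]]
... * rho(b) = [[1, -2], [2, -3]]  ->  [[1730973, -3100118], [-4813450, 8620737]]
... * rho(c) = [[-2, -3], [-1, -2]]  ->  [[-361828, 1007317], [1006163, -2801124]]
... * rho(b^-1) = [[-3, 2], [-2, 1]]  ->  [[-929150, 283661], [2583759, -788798]]
... * rho(a) = [[4, -13], [-11, 36]]  ->  [[-6836871, 22290746], [19011814, -61985595]]
... * rho(c) = [[-2, -3], [-1, -2]]  ->  [[-8617004, -24070879], [23961967, 66935748]]
... * rho(a) = [[4, -13], [-11, 36]]  ->  [[230311653, -754530592], [-640445360, 2098181357]]
... * rho(c^-1) = [[-2, 3], [1, -2]]  ->  [[-1215153898, 2199996143], [3379072077, -6117698794]]
... * rho(b^-1) = [[-3, 2], [-2, 1]]  ->  [[-754530592, -230311653], [2098181357, 640445360]]
... * rho(a) = [[4, -13], [-11, 36]]  ->  [[-484694185, 1517678188], [1347826468, -4220324681]]
tr = -484694185 + -4220324681 = -4705018866

-4705018866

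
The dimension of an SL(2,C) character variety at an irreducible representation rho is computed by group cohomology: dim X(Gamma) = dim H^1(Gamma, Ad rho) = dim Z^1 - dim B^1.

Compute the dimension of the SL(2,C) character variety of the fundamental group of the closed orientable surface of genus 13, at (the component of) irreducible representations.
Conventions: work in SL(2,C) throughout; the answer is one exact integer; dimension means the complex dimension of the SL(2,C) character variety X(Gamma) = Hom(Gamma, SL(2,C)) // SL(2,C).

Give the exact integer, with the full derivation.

72

Gamma = pi_1(Sigma_13) = < a_1, b_1, ..., a_13, b_13 | prod [a_i, b_i] > has 2g = 26 generators and 1 relator.
A cocycle assigns one sl_2 vector per generator subject to the relator condition d_2(z) = 0: dim of the unconstrained space is 3*2g = 78.
H^2 = coker(d_2) is dual to H^0 = 0 at irreducible rho (Poincare duality), so d_2 is onto: dim Z^1 = 75.
dim B^1 = 3 (coboundaries, injective at irreducible rho).
dim H^1 = 75 - 3 = 72 = dim X.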